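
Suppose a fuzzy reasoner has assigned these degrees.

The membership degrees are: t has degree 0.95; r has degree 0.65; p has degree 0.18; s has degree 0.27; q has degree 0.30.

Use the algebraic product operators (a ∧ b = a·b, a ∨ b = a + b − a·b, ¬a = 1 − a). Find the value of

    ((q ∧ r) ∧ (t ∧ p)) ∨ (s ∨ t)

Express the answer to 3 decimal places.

0.965

q ∧ r = a·b on (0.3000, 0.6500) = 0.1950
t ∧ p = a·b on (0.9500, 0.1800) = 0.1710
(q ∧ r) ∧ (t ∧ p) = a·b on (0.1950, 0.1710) = 0.0333
s ∨ t = a + b − a·b on (0.2700, 0.9500) = 0.9635
((q ∧ r) ∧ (t ∧ p)) ∨ (s ∨ t) = a + b − a·b on (0.0333, 0.9635) = 0.9647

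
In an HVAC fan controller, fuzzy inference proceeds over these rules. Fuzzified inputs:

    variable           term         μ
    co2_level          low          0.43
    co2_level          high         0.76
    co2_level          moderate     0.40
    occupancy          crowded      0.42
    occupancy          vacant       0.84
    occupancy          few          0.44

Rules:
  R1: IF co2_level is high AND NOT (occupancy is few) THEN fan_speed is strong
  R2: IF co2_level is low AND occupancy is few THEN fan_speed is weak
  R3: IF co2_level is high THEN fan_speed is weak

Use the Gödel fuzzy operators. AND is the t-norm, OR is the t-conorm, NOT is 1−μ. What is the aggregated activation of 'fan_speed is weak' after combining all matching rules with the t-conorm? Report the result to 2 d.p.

R1: high=0.76, ¬few=1−0.44=0.56; AND[min(a, b)] → w = 0.56
R2: low=0.43, few=0.44; AND[min(a, b)] → w = 0.43
R3: high=0.76 → w = 0.76
Rules with consequent 'weak': {R2, R3} → strengths 0.43, 0.76
Aggregate via t-conorm [max(a, b)]: 0.76

0.76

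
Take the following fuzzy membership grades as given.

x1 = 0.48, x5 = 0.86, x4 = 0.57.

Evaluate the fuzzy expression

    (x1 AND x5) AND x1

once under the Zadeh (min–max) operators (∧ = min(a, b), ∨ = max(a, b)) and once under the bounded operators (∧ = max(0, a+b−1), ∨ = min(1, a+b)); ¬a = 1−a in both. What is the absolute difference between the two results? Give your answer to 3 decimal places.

Under Zadeh (min–max):
  x1 AND x5 = min(a, b) on (0.48, 0.86) = 0.48
  (x1 AND x5) AND x1 = min(a, b) on (0.48, 0.48) = 0.48
  → value = 0.4800
Under bounded:
  x1 AND x5 = max(0, a+b−1) on (0.48, 0.86) = 0.34
  (x1 AND x5) AND x1 = max(0, a+b−1) on (0.34, 0.48) = 0.00
  → value = 0.0000
|0.4800 − 0.0000| = 0.480

0.480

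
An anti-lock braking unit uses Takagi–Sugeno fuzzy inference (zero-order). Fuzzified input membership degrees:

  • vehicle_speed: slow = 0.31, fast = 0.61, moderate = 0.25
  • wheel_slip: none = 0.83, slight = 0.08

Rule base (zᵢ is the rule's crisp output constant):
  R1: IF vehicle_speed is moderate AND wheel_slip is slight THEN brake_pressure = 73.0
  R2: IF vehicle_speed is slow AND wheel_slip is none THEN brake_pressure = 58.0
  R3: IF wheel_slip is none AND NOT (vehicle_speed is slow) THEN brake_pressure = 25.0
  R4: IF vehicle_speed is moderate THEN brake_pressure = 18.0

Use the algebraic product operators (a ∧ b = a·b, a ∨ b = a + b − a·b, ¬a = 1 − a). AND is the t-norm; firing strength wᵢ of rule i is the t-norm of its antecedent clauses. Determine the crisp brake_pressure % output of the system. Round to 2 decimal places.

R1 (z=73.0): moderate=0.25, slight=0.08; AND[a·b] → w = 0.0200
R2 (z=58.0): slow=0.31, none=0.83; AND[a·b] → w = 0.2573
R3 (z=25.0): none=0.83, ¬slow=1−0.31=0.69; AND[a·b] → w = 0.5727
R4 (z=18.0): moderate=0.25 → w = 0.2500
Weighted average = (0.0200·73.0 + 0.2573·58.0 + 0.5727·25.0 + 0.2500·18.0) / (0.0200 + 0.2573 + 0.5727 + 0.2500)
  = 35.2009 / 1.1000 = 32.00

32.00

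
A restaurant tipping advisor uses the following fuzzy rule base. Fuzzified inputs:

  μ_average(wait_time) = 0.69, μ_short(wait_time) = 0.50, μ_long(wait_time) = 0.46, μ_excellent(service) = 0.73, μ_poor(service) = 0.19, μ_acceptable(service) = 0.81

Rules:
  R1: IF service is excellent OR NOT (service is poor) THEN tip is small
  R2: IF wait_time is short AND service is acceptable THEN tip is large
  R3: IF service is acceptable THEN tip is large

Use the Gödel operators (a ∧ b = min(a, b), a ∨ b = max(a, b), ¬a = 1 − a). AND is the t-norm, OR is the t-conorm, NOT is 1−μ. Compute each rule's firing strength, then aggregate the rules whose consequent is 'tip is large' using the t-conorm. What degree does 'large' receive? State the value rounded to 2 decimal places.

R1: excellent=0.73, ¬poor=1−0.19=0.81; OR[max(a, b)] → w = 0.81
R2: short=0.50, acceptable=0.81; AND[min(a, b)] → w = 0.50
R3: acceptable=0.81 → w = 0.81
Rules with consequent 'large': {R2, R3} → strengths 0.50, 0.81
Aggregate via t-conorm [max(a, b)]: 0.81

0.81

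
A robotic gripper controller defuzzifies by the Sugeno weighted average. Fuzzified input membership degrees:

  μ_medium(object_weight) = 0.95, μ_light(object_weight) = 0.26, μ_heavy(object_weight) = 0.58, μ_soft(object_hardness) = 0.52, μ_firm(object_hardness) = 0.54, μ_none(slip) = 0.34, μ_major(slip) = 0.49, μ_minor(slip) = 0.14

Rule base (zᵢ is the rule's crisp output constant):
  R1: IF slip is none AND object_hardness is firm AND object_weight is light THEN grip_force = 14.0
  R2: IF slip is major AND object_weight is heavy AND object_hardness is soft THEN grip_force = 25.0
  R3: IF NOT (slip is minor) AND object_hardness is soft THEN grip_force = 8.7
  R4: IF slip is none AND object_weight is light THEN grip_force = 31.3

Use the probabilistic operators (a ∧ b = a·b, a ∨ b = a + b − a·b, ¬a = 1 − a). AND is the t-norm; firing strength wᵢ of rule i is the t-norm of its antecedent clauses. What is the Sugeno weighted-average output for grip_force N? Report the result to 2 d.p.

R1 (z=14.0): none=0.34, firm=0.54, light=0.26; AND[a·b] → w = 0.0477
R2 (z=25.0): major=0.49, heavy=0.58, soft=0.52; AND[a·b] → w = 0.1478
R3 (z=8.7): ¬minor=1−0.14=0.86, soft=0.52; AND[a·b] → w = 0.4472
R4 (z=31.3): none=0.34, light=0.26; AND[a·b] → w = 0.0884
Weighted average = (0.0477·14.0 + 0.1478·25.0 + 0.4472·8.7 + 0.0884·31.3) / (0.0477 + 0.1478 + 0.4472 + 0.0884)
  = 11.0205 / 0.7311 = 15.07

15.07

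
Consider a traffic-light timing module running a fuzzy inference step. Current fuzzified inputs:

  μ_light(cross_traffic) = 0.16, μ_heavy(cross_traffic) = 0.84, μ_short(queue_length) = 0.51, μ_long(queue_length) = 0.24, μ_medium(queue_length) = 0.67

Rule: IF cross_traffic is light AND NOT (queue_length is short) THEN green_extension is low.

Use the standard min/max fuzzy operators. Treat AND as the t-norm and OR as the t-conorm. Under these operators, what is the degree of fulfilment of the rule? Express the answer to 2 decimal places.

0.16

firing strength: light=0.16, ¬short=1−0.51=0.49; AND[min(a, b)] → w = 0.16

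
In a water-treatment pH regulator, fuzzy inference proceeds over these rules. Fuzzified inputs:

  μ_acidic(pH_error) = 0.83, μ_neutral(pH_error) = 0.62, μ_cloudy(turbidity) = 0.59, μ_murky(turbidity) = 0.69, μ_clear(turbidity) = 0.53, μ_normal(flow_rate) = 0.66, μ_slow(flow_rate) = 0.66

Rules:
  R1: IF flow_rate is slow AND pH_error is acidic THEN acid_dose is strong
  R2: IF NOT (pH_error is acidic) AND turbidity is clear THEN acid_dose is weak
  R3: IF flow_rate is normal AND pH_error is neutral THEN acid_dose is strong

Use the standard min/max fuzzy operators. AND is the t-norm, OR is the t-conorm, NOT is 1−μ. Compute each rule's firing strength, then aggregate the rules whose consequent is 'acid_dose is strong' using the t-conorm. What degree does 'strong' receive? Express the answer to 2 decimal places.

R1: slow=0.66, acidic=0.83; AND[min(a, b)] → w = 0.66
R2: ¬acidic=1−0.83=0.17, clear=0.53; AND[min(a, b)] → w = 0.17
R3: normal=0.66, neutral=0.62; AND[min(a, b)] → w = 0.62
Rules with consequent 'strong': {R1, R3} → strengths 0.66, 0.62
Aggregate via t-conorm [max(a, b)]: 0.66

0.66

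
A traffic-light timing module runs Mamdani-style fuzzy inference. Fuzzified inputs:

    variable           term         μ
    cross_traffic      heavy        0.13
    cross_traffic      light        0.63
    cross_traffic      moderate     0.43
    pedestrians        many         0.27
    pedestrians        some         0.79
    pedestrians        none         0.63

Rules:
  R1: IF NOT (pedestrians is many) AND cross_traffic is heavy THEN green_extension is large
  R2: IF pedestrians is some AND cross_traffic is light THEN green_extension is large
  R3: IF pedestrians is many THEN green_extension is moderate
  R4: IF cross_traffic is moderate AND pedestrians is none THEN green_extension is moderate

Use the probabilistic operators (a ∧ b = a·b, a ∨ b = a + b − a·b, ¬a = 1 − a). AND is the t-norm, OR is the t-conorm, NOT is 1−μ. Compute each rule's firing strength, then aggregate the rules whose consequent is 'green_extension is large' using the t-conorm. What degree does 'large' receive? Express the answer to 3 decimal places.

0.545

R1: ¬many=1−0.27=0.73, heavy=0.13; AND[a·b] → w = 0.0949
R2: some=0.79, light=0.63; AND[a·b] → w = 0.4977
R3: many=0.27 → w = 0.2700
R4: moderate=0.43, none=0.63; AND[a·b] → w = 0.2709
Rules with consequent 'large': {R1, R2} → strengths 0.0949, 0.4977
Aggregate via t-conorm [a + b − a·b]: 0.5454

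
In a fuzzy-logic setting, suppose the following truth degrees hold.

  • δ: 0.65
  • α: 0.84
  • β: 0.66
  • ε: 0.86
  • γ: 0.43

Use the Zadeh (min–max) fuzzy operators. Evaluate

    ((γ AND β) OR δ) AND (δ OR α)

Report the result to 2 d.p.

0.65

γ AND β = min(a, b) on (0.43, 0.66) = 0.43
(γ AND β) OR δ = max(a, b) on (0.43, 0.65) = 0.65
δ OR α = max(a, b) on (0.65, 0.84) = 0.84
((γ AND β) OR δ) AND (δ OR α) = min(a, b) on (0.65, 0.84) = 0.65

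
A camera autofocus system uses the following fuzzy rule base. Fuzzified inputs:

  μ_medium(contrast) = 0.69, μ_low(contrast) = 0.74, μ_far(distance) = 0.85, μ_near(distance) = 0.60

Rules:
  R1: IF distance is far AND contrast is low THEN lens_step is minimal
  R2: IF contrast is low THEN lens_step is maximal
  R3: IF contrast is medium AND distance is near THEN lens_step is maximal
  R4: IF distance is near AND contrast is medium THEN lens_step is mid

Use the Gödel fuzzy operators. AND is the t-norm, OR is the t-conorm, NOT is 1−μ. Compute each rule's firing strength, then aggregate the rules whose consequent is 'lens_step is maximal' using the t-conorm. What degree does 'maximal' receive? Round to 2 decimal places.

0.74

R1: far=0.85, low=0.74; AND[min(a, b)] → w = 0.74
R2: low=0.74 → w = 0.74
R3: medium=0.69, near=0.60; AND[min(a, b)] → w = 0.60
R4: near=0.60, medium=0.69; AND[min(a, b)] → w = 0.60
Rules with consequent 'maximal': {R2, R3} → strengths 0.74, 0.60
Aggregate via t-conorm [max(a, b)]: 0.74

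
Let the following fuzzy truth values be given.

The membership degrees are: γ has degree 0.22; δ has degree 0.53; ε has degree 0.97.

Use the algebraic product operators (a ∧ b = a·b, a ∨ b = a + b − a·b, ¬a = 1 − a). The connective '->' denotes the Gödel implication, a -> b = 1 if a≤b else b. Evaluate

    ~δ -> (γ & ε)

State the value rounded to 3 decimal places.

~δ = 1 − 0.5300 = 0.4700
γ & ε = a·b on (0.2200, 0.9700) = 0.2134
~δ -> (γ & ε)  [Gödel: 1 if a≤b else b] with a=0.4700, b=0.2134 → 0.2134

0.213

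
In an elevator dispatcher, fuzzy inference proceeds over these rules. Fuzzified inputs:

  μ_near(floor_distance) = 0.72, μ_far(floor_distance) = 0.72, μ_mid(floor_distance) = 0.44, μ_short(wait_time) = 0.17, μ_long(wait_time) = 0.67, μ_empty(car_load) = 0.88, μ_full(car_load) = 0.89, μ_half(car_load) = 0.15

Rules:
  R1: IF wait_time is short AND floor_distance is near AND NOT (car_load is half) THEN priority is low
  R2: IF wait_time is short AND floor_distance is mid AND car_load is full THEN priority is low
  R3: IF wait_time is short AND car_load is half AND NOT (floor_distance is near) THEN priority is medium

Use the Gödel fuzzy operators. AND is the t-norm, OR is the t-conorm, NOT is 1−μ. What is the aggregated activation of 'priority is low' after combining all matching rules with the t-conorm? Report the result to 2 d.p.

0.17

R1: short=0.17, near=0.72, ¬half=1−0.15=0.85; AND[min(a, b)] → w = 0.17
R2: short=0.17, mid=0.44, full=0.89; AND[min(a, b)] → w = 0.17
R3: short=0.17, half=0.15, ¬near=1−0.72=0.28; AND[min(a, b)] → w = 0.15
Rules with consequent 'low': {R1, R2} → strengths 0.17, 0.17
Aggregate via t-conorm [max(a, b)]: 0.17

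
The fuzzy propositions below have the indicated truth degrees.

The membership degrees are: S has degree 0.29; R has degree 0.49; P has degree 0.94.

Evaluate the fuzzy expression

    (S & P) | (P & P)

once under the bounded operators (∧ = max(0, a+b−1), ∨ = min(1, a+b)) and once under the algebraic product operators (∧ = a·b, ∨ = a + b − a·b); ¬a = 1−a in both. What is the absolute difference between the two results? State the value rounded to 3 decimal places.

0.085

Under bounded:
  S & P = max(0, a+b−1) on (0.29, 0.94) = 0.23
  P & P = max(0, a+b−1) on (0.94, 0.94) = 0.88
  (S & P) | (P & P) = min(1, a+b) on (0.23, 0.88) = 1.00
  → value = 1.0000
Under algebraic product:
  S & P = a·b on (0.2900, 0.9400) = 0.2726
  P & P = a·b on (0.9400, 0.9400) = 0.8836
  (S & P) | (P & P) = a + b − a·b on (0.2726, 0.8836) = 0.9153
  → value = 0.9153
|1.0000 − 0.9153| = 0.085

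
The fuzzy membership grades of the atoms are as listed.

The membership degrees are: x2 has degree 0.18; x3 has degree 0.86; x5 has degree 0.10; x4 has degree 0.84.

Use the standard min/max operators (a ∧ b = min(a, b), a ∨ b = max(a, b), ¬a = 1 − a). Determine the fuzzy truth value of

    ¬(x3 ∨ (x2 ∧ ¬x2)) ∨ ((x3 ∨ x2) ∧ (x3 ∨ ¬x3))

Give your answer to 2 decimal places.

0.86

¬x2 = 1 − 0.18 = 0.82
x2 ∧ ¬x2 = min(a, b) on (0.18, 0.82) = 0.18
x3 ∨ (x2 ∧ ¬x2) = max(a, b) on (0.86, 0.18) = 0.86
¬(x3 ∨ (x2 ∧ ¬x2)) = 1 − 0.86 = 0.14
x3 ∨ x2 = max(a, b) on (0.86, 0.18) = 0.86
¬x3 = 1 − 0.86 = 0.14
x3 ∨ ¬x3 = max(a, b) on (0.86, 0.14) = 0.86
(x3 ∨ x2) ∧ (x3 ∨ ¬x3) = min(a, b) on (0.86, 0.86) = 0.86
¬(x3 ∨ (x2 ∧ ¬x2)) ∨ ((x3 ∨ x2) ∧ (x3 ∨ ¬x3)) = max(a, b) on (0.14, 0.86) = 0.86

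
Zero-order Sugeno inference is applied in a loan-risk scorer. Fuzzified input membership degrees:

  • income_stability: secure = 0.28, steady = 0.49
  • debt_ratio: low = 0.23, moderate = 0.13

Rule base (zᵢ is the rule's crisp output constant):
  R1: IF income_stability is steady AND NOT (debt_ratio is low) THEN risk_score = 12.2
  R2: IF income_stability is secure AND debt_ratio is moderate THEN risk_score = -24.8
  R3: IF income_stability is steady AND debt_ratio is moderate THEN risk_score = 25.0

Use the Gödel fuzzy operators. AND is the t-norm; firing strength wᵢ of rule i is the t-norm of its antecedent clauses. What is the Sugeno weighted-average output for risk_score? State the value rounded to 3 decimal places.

8.005

R1 (z=12.2): steady=0.49, ¬low=1−0.23=0.77; AND[min(a, b)] → w = 0.49
R2 (z=-24.8): secure=0.28, moderate=0.13; AND[min(a, b)] → w = 0.13
R3 (z=25.0): steady=0.49, moderate=0.13; AND[min(a, b)] → w = 0.13
Weighted average = (0.49·12.2 + 0.13·-24.8 + 0.13·25.0) / (0.49 + 0.13 + 0.13)
  = 6.0040 / 0.7500 = 8.005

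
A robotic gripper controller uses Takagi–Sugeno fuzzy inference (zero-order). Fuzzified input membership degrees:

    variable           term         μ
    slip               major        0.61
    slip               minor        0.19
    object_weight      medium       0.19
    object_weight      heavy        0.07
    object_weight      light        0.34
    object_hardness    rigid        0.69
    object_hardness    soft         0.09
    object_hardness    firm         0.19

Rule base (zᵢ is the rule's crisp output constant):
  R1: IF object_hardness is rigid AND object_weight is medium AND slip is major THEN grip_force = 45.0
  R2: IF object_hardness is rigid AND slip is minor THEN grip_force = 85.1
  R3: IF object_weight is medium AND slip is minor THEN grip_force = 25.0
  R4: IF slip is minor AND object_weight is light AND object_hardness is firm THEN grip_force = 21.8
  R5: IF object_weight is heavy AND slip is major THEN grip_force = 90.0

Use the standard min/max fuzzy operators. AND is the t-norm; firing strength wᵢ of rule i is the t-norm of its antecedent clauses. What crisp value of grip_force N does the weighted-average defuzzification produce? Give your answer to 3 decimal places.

R1 (z=45.0): rigid=0.69, medium=0.19, major=0.61; AND[min(a, b)] → w = 0.19
R2 (z=85.1): rigid=0.69, minor=0.19; AND[min(a, b)] → w = 0.19
R3 (z=25.0): medium=0.19, minor=0.19; AND[min(a, b)] → w = 0.19
R4 (z=21.8): minor=0.19, light=0.34, firm=0.19; AND[min(a, b)] → w = 0.19
R5 (z=90.0): heavy=0.07, major=0.61; AND[min(a, b)] → w = 0.07
Weighted average = (0.19·45.0 + 0.19·85.1 + 0.19·25.0 + 0.19·21.8 + 0.07·90.0) / (0.19 + 0.19 + 0.19 + 0.19 + 0.07)
  = 39.9110 / 0.8300 = 48.086

48.086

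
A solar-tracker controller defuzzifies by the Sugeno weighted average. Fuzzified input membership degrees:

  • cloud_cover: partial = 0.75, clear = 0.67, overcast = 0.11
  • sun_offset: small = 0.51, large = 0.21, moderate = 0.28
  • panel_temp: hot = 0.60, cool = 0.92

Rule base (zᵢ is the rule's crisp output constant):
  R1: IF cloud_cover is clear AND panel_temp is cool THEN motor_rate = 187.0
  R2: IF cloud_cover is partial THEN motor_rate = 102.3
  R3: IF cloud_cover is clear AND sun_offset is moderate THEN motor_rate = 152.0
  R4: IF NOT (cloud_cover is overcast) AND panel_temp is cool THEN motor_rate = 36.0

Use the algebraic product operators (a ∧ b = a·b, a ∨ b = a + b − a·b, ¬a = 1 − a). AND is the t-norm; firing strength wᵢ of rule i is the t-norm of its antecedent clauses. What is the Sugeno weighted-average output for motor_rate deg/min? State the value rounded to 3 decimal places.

105.354

R1 (z=187.0): clear=0.67, cool=0.92; AND[a·b] → w = 0.6164
R2 (z=102.3): partial=0.75 → w = 0.7500
R3 (z=152.0): clear=0.67, moderate=0.28; AND[a·b] → w = 0.1876
R4 (z=36.0): ¬overcast=1−0.11=0.89, cool=0.92; AND[a·b] → w = 0.8188
Weighted average = (0.6164·187.0 + 0.7500·102.3 + 0.1876·152.0 + 0.8188·36.0) / (0.6164 + 0.7500 + 0.1876 + 0.8188)
  = 249.9838 / 2.3728 = 105.354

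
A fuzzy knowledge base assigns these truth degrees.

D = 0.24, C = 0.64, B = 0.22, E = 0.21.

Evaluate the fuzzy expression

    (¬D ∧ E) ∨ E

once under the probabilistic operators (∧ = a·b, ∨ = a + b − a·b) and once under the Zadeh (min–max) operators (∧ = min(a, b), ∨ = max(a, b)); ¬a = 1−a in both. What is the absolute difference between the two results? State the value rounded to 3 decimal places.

Under probabilistic:
  ¬D = 1 − 0.2400 = 0.7600
  ¬D ∧ E = a·b on (0.7600, 0.2100) = 0.1596
  (¬D ∧ E) ∨ E = a + b − a·b on (0.1596, 0.2100) = 0.3361
  → value = 0.3361
Under Zadeh (min–max):
  ¬D = 1 − 0.24 = 0.76
  ¬D ∧ E = min(a, b) on (0.76, 0.21) = 0.21
  (¬D ∧ E) ∨ E = max(a, b) on (0.21, 0.21) = 0.21
  → value = 0.2100
|0.3361 − 0.2100| = 0.126

0.126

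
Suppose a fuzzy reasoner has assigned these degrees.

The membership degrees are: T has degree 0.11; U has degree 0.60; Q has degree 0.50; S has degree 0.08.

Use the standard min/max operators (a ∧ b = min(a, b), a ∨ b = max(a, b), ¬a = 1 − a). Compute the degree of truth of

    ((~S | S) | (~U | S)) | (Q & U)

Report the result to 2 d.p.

~S = 1 − 0.08 = 0.92
~S | S = max(a, b) on (0.92, 0.08) = 0.92
~U = 1 − 0.60 = 0.40
~U | S = max(a, b) on (0.40, 0.08) = 0.40
(~S | S) | (~U | S) = max(a, b) on (0.92, 0.40) = 0.92
Q & U = min(a, b) on (0.50, 0.60) = 0.50
((~S | S) | (~U | S)) | (Q & U) = max(a, b) on (0.92, 0.50) = 0.92

0.92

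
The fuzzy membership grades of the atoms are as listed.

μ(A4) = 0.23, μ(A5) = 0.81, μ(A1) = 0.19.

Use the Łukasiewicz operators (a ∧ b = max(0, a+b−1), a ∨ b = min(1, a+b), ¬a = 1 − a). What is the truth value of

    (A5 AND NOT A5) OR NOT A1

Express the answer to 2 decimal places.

0.81

NOT A5 = 1 − 0.81 = 0.19
A5 AND NOT A5 = max(0, a+b−1) on (0.81, 0.19) = 0.00
NOT A1 = 1 − 0.19 = 0.81
(A5 AND NOT A5) OR NOT A1 = min(1, a+b) on (0.00, 0.81) = 0.81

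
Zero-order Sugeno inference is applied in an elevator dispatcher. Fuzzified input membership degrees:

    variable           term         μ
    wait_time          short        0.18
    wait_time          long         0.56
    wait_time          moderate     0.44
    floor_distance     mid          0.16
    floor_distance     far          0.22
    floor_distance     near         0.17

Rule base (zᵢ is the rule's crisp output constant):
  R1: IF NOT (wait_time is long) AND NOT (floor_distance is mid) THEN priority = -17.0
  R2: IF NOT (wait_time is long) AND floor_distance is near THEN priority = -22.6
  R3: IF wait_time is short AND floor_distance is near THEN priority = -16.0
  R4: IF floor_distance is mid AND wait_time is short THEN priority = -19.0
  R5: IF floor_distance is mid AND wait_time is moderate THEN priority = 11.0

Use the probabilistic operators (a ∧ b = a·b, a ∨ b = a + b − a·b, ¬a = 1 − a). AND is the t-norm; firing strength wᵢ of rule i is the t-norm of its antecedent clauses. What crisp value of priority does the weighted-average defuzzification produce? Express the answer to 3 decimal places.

-14.344

R1 (z=-17.0): ¬long=1−0.56=0.44, ¬mid=1−0.16=0.84; AND[a·b] → w = 0.3696
R2 (z=-22.6): ¬long=1−0.56=0.44, near=0.17; AND[a·b] → w = 0.0748
R3 (z=-16.0): short=0.18, near=0.17; AND[a·b] → w = 0.0306
R4 (z=-19.0): mid=0.16, short=0.18; AND[a·b] → w = 0.0288
R5 (z=11.0): mid=0.16, moderate=0.44; AND[a·b] → w = 0.0704
Weighted average = (0.3696·-17.0 + 0.0748·-22.6 + 0.0306·-16.0 + 0.0288·-19.0 + 0.0704·11.0) / (0.3696 + 0.0748 + 0.0306 + 0.0288 + 0.0704)
  = -8.2361 / 0.5742 = -14.344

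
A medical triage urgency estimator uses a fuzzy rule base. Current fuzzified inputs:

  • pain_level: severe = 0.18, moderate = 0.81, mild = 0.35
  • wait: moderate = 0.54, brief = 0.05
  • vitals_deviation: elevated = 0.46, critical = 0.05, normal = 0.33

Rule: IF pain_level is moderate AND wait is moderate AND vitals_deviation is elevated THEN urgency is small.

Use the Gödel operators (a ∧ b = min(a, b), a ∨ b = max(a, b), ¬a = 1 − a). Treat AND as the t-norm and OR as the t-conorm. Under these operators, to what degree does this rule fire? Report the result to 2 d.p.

0.46

firing strength: moderate=0.81, moderate=0.54, elevated=0.46; AND[min(a, b)] → w = 0.46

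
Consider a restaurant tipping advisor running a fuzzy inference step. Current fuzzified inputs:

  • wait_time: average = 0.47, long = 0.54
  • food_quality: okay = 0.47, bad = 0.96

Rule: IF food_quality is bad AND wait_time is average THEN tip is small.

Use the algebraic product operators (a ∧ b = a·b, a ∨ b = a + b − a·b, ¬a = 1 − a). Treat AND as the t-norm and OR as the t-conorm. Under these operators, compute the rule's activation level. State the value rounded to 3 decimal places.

0.451

firing strength: bad=0.96, average=0.47; AND[a·b] → w = 0.4512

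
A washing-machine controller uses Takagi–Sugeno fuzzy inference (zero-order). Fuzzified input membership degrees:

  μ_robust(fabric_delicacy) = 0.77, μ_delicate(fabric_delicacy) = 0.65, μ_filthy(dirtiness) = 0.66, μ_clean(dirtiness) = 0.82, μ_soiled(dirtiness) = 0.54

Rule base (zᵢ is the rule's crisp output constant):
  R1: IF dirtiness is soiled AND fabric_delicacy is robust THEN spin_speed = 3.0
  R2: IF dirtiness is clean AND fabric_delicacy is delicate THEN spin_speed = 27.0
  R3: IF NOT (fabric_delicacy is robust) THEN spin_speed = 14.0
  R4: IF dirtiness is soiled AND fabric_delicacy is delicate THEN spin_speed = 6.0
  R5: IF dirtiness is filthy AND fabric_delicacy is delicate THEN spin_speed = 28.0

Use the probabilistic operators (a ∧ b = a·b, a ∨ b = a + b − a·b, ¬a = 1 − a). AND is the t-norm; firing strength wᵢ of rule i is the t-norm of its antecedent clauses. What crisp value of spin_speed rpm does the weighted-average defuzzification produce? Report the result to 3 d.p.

16.835

R1 (z=3.0): soiled=0.54, robust=0.77; AND[a·b] → w = 0.4158
R2 (z=27.0): clean=0.82, delicate=0.65; AND[a·b] → w = 0.5330
R3 (z=14.0): ¬robust=1−0.77=0.23 → w = 0.2300
R4 (z=6.0): soiled=0.54, delicate=0.65; AND[a·b] → w = 0.3510
R5 (z=28.0): filthy=0.66, delicate=0.65; AND[a·b] → w = 0.4290
Weighted average = (0.4158·3.0 + 0.5330·27.0 + 0.2300·14.0 + 0.3510·6.0 + 0.4290·28.0) / (0.4158 + 0.5330 + 0.2300 + 0.3510 + 0.4290)
  = 32.9764 / 1.9588 = 16.835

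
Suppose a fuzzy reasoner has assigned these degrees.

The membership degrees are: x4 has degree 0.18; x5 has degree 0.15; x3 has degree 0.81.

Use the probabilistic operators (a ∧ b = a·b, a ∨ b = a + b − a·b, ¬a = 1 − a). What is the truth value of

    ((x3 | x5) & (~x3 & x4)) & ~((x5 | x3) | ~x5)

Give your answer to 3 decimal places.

0.001

x3 | x5 = a + b − a·b on (0.8100, 0.1500) = 0.8385
~x3 = 1 − 0.8100 = 0.1900
~x3 & x4 = a·b on (0.1900, 0.1800) = 0.0342
(x3 | x5) & (~x3 & x4) = a·b on (0.8385, 0.0342) = 0.0287
x5 | x3 = a + b − a·b on (0.1500, 0.8100) = 0.8385
~x5 = 1 − 0.1500 = 0.8500
(x5 | x3) | ~x5 = a + b − a·b on (0.8385, 0.8500) = 0.9758
~((x5 | x3) | ~x5) = 1 − 0.9758 = 0.0242
((x3 | x5) & (~x3 & x4)) & ~((x5 | x3) | ~x5) = a·b on (0.0287, 0.0242) = 0.0007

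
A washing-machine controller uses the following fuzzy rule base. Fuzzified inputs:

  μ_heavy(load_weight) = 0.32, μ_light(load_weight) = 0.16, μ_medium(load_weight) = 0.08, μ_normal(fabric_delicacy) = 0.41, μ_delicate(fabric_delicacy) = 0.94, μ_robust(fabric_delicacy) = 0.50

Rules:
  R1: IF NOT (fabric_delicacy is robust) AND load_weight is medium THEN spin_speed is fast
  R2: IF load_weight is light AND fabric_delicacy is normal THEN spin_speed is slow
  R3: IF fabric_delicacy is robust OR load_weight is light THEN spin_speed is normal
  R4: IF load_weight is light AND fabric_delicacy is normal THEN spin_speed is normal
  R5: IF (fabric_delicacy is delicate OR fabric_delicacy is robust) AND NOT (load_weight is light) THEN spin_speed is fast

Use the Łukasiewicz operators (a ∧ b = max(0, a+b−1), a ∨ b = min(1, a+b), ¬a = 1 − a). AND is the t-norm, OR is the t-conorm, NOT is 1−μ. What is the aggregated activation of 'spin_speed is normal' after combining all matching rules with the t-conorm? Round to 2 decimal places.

R1: ¬robust=1−0.50=0.50, medium=0.08; AND[max(0, a+b−1)] → w = 0.00
R2: light=0.16, normal=0.41; AND[max(0, a+b−1)] → w = 0.00
R3: robust=0.50, light=0.16; OR[min(1, a+b)] → w = 0.66
R4: light=0.16, normal=0.41; AND[max(0, a+b−1)] → w = 0.00
R5: (delicate=0.94 OR robust=0.50) = 1.00; AND[max(0, a+b−1)] with ¬light=1−0.16=0.84 → w = 0.84
Rules with consequent 'normal': {R3, R4} → strengths 0.66, 0.00
Aggregate via t-conorm [min(1, a+b)]: 0.66

0.66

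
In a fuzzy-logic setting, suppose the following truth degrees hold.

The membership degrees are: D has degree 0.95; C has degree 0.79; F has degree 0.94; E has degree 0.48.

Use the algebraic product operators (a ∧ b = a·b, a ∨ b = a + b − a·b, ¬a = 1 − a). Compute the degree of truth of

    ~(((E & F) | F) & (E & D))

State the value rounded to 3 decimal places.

0.559

E & F = a·b on (0.4800, 0.9400) = 0.4512
(E & F) | F = a + b − a·b on (0.4512, 0.9400) = 0.9671
E & D = a·b on (0.4800, 0.9500) = 0.4560
((E & F) | F) & (E & D) = a·b on (0.9671, 0.4560) = 0.4410
~(((E & F) | F) & (E & D)) = 1 − 0.4410 = 0.5590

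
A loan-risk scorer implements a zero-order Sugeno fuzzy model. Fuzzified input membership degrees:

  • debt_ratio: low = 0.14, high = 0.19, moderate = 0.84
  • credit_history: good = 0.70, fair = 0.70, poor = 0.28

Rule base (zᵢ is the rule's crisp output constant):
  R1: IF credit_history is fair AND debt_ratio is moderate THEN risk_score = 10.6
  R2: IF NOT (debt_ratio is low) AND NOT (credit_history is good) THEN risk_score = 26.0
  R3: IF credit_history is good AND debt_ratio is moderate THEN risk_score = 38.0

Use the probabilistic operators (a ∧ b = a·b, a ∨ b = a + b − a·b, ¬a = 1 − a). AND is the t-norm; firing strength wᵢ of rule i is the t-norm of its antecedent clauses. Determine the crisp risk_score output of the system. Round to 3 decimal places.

24.606

R1 (z=10.6): fair=0.70, moderate=0.84; AND[a·b] → w = 0.5880
R2 (z=26.0): ¬low=1−0.14=0.86, ¬good=1−0.70=0.30; AND[a·b] → w = 0.2580
R3 (z=38.0): good=0.70, moderate=0.84; AND[a·b] → w = 0.5880
Weighted average = (0.5880·10.6 + 0.2580·26.0 + 0.5880·38.0) / (0.5880 + 0.2580 + 0.5880)
  = 35.2848 / 1.4340 = 24.606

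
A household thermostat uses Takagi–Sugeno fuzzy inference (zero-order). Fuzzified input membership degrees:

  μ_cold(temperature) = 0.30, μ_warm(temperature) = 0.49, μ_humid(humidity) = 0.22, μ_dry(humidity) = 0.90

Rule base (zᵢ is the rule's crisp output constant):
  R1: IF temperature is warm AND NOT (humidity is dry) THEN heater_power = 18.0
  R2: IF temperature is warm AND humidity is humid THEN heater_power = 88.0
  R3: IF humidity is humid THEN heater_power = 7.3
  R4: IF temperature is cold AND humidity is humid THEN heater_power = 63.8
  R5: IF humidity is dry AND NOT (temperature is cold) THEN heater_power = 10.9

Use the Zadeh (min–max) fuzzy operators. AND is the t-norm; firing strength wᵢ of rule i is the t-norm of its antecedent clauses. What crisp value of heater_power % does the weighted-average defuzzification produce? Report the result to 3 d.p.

R1 (z=18.0): warm=0.49, ¬dry=1−0.90=0.10; AND[min(a, b)] → w = 0.10
R2 (z=88.0): warm=0.49, humid=0.22; AND[min(a, b)] → w = 0.22
R3 (z=7.3): humid=0.22 → w = 0.22
R4 (z=63.8): cold=0.30, humid=0.22; AND[min(a, b)] → w = 0.22
R5 (z=10.9): dry=0.90, ¬cold=1−0.30=0.70; AND[min(a, b)] → w = 0.70
Weighted average = (0.10·18.0 + 0.22·88.0 + 0.22·7.3 + 0.22·63.8 + 0.70·10.9) / (0.10 + 0.22 + 0.22 + 0.22 + 0.70)
  = 44.4320 / 1.4600 = 30.433

30.433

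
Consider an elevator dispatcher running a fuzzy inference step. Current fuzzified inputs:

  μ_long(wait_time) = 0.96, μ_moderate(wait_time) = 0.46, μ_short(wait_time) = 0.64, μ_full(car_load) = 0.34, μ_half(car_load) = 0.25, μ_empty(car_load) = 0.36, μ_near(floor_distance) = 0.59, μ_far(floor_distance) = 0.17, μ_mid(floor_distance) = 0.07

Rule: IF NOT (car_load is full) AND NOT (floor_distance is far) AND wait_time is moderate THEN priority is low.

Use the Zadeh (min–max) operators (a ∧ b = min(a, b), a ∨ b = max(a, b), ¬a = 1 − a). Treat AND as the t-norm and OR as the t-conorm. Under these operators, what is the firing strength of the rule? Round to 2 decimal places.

firing strength: ¬full=1−0.34=0.66, ¬far=1−0.17=0.83, moderate=0.46; AND[min(a, b)] → w = 0.46

0.46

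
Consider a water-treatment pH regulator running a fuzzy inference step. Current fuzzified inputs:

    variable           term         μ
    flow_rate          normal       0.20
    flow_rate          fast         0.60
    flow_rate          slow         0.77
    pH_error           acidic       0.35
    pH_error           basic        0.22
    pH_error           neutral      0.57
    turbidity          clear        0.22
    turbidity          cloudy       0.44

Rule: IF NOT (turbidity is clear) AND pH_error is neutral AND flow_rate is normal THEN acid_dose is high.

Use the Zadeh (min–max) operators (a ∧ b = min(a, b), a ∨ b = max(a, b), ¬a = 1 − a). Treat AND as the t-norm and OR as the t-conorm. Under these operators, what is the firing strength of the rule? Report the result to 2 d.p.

firing strength: ¬clear=1−0.22=0.78, neutral=0.57, normal=0.20; AND[min(a, b)] → w = 0.20

0.20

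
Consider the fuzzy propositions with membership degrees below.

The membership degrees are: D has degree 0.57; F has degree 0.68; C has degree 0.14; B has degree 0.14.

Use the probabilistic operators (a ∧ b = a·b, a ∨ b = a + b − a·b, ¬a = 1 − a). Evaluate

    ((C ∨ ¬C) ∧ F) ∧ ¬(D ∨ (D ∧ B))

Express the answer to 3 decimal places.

0.237

¬C = 1 − 0.1400 = 0.8600
C ∨ ¬C = a + b − a·b on (0.1400, 0.8600) = 0.8796
(C ∨ ¬C) ∧ F = a·b on (0.8796, 0.6800) = 0.5981
D ∧ B = a·b on (0.5700, 0.1400) = 0.0798
D ∨ (D ∧ B) = a + b − a·b on (0.5700, 0.0798) = 0.6043
¬(D ∨ (D ∧ B)) = 1 − 0.6043 = 0.3957
((C ∨ ¬C) ∧ F) ∧ ¬(D ∨ (D ∧ B)) = a·b on (0.5981, 0.3957) = 0.2367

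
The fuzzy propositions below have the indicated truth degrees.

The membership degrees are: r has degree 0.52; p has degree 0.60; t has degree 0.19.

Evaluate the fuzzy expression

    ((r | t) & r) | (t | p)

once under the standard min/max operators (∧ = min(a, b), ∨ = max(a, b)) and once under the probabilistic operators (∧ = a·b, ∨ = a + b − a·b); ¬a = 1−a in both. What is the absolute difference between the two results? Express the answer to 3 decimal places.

0.179

Under standard min/max:
  r | t = max(a, b) on (0.52, 0.19) = 0.52
  (r | t) & r = min(a, b) on (0.52, 0.52) = 0.52
  t | p = max(a, b) on (0.19, 0.60) = 0.60
  ((r | t) & r) | (t | p) = max(a, b) on (0.52, 0.60) = 0.60
  → value = 0.6000
Under probabilistic:
  r | t = a + b − a·b on (0.5200, 0.1900) = 0.6112
  (r | t) & r = a·b on (0.6112, 0.5200) = 0.3178
  t | p = a + b − a·b on (0.1900, 0.6000) = 0.6760
  ((r | t) & r) | (t | p) = a + b − a·b on (0.3178, 0.6760) = 0.7790
  → value = 0.7790
|0.6000 − 0.7790| = 0.179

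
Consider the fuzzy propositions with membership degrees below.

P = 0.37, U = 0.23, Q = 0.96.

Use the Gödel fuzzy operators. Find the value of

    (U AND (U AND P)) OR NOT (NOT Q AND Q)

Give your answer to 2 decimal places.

U AND P = min(a, b) on (0.23, 0.37) = 0.23
U AND (U AND P) = min(a, b) on (0.23, 0.23) = 0.23
NOT Q = 1 − 0.96 = 0.04
NOT Q AND Q = min(a, b) on (0.04, 0.96) = 0.04
NOT (NOT Q AND Q) = 1 − 0.04 = 0.96
(U AND (U AND P)) OR NOT (NOT Q AND Q) = max(a, b) on (0.23, 0.96) = 0.96

0.96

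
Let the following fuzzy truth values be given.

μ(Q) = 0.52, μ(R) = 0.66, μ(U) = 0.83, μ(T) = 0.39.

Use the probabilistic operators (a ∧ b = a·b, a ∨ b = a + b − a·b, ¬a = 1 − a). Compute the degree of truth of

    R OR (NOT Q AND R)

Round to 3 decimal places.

0.768

NOT Q = 1 − 0.5200 = 0.4800
NOT Q AND R = a·b on (0.4800, 0.6600) = 0.3168
R OR (NOT Q AND R) = a + b − a·b on (0.6600, 0.3168) = 0.7677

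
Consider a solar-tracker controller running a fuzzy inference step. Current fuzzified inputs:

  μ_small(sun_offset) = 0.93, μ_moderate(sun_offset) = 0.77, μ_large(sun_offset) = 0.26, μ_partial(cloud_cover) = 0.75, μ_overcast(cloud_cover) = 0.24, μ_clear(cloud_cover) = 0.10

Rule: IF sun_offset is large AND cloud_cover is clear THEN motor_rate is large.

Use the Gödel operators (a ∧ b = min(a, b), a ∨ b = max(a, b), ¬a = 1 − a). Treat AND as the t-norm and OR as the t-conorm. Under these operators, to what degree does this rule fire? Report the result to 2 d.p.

firing strength: large=0.26, clear=0.10; AND[min(a, b)] → w = 0.10

0.10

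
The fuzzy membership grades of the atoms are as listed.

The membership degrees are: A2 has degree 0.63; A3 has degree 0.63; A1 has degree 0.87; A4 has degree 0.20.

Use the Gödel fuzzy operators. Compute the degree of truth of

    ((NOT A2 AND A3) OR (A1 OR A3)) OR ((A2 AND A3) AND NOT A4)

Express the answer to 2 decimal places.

0.87

NOT A2 = 1 − 0.63 = 0.37
NOT A2 AND A3 = min(a, b) on (0.37, 0.63) = 0.37
A1 OR A3 = max(a, b) on (0.87, 0.63) = 0.87
(NOT A2 AND A3) OR (A1 OR A3) = max(a, b) on (0.37, 0.87) = 0.87
A2 AND A3 = min(a, b) on (0.63, 0.63) = 0.63
NOT A4 = 1 − 0.20 = 0.80
(A2 AND A3) AND NOT A4 = min(a, b) on (0.63, 0.80) = 0.63
((NOT A2 AND A3) OR (A1 OR A3)) OR ((A2 AND A3) AND NOT A4) = max(a, b) on (0.87, 0.63) = 0.87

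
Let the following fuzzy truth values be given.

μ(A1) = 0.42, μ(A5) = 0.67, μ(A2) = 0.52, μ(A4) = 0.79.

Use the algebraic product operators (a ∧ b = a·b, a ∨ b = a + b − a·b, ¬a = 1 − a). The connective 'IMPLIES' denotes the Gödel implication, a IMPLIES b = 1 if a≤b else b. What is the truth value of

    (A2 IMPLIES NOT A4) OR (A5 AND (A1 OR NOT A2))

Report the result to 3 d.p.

0.580

NOT A4 = 1 − 0.7900 = 0.2100
A2 IMPLIES NOT A4  [Gödel: 1 if a≤b else b] with a=0.5200, b=0.2100 → 0.2100
NOT A2 = 1 − 0.5200 = 0.4800
A1 OR NOT A2 = a + b − a·b on (0.4200, 0.4800) = 0.6984
A5 AND (A1 OR NOT A2) = a·b on (0.6700, 0.6984) = 0.4679
(A2 IMPLIES NOT A4) OR (A5 AND (A1 OR NOT A2)) = a + b − a·b on (0.2100, 0.4679) = 0.5797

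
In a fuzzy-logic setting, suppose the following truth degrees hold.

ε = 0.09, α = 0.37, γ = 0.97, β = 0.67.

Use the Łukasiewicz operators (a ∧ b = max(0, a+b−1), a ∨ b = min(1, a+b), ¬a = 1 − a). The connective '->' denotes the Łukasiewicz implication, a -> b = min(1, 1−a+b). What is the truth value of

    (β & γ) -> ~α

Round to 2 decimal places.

β & γ = max(0, a+b−1) on (0.67, 0.97) = 0.64
~α = 1 − 0.37 = 0.63
(β & γ) -> ~α  [Łukasiewicz: min(1, 1−a+b)] with a=0.64, b=0.63 → 0.99

0.99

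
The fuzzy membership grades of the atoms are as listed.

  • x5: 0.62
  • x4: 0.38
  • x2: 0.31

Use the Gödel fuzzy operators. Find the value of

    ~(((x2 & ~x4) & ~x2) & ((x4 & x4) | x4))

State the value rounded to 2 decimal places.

~x4 = 1 − 0.38 = 0.62
x2 & ~x4 = min(a, b) on (0.31, 0.62) = 0.31
~x2 = 1 − 0.31 = 0.69
(x2 & ~x4) & ~x2 = min(a, b) on (0.31, 0.69) = 0.31
x4 & x4 = min(a, b) on (0.38, 0.38) = 0.38
(x4 & x4) | x4 = max(a, b) on (0.38, 0.38) = 0.38
((x2 & ~x4) & ~x2) & ((x4 & x4) | x4) = min(a, b) on (0.31, 0.38) = 0.31
~(((x2 & ~x4) & ~x2) & ((x4 & x4) | x4)) = 1 − 0.31 = 0.69

0.69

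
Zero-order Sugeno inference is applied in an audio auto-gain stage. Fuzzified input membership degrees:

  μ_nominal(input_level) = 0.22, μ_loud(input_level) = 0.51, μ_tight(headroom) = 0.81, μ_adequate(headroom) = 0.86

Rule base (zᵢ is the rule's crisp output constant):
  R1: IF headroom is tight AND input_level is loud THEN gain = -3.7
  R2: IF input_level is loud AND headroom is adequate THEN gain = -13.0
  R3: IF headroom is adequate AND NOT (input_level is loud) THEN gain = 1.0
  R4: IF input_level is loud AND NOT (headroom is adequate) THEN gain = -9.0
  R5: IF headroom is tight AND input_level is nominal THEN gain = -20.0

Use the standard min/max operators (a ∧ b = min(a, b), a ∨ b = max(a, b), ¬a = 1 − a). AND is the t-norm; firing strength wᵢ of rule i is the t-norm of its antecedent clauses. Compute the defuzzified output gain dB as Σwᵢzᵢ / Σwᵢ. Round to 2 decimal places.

-7.32

R1 (z=-3.7): tight=0.81, loud=0.51; AND[min(a, b)] → w = 0.51
R2 (z=-13.0): loud=0.51, adequate=0.86; AND[min(a, b)] → w = 0.51
R3 (z=1.0): adequate=0.86, ¬loud=1−0.51=0.49; AND[min(a, b)] → w = 0.49
R4 (z=-9.0): loud=0.51, ¬adequate=1−0.86=0.14; AND[min(a, b)] → w = 0.14
R5 (z=-20.0): tight=0.81, nominal=0.22; AND[min(a, b)] → w = 0.22
Weighted average = (0.51·-3.7 + 0.51·-13.0 + 0.49·1.0 + 0.14·-9.0 + 0.22·-20.0) / (0.51 + 0.51 + 0.49 + 0.14 + 0.22)
  = -13.6870 / 1.8700 = -7.32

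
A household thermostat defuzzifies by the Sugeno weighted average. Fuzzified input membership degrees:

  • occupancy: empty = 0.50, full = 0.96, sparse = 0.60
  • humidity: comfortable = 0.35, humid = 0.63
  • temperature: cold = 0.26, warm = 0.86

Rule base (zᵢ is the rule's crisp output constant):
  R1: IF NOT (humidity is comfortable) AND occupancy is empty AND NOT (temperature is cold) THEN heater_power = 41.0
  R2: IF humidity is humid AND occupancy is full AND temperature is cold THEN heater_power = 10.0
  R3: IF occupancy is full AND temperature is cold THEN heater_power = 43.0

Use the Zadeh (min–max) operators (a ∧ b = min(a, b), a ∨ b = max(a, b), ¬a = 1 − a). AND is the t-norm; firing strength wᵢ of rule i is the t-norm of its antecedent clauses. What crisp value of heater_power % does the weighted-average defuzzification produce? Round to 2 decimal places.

33.61

R1 (z=41.0): ¬comfortable=1−0.35=0.65, empty=0.50, ¬cold=1−0.26=0.74; AND[min(a, b)] → w = 0.50
R2 (z=10.0): humid=0.63, full=0.96, cold=0.26; AND[min(a, b)] → w = 0.26
R3 (z=43.0): full=0.96, cold=0.26; AND[min(a, b)] → w = 0.26
Weighted average = (0.50·41.0 + 0.26·10.0 + 0.26·43.0) / (0.50 + 0.26 + 0.26)
  = 34.2800 / 1.0200 = 33.61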